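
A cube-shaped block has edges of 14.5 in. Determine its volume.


Shape: cube
Side s = 14.5 in
Formula: V = s^3
V = 14.5 * 14.5 * 14.5
V = 210.25 * 14.5
V = 3048.625
3048.625 in^3


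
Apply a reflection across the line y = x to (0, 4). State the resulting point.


Transformation: reflection
Original point: (0, 4)
Rule for reflection over y = x: (x, y) -> (y, x)
Apply: (0, 4) -> (4, 0)
(4, 0)


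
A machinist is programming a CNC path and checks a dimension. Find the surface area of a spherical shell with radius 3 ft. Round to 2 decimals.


Shape: sphere
Radius r = 3 ft
Formula: SA = 4 * pi * r^2
r^2 = 9
SA = 4 * pi * 9
SA = 36 * pi
SA = 113.1
113.1 ft^2


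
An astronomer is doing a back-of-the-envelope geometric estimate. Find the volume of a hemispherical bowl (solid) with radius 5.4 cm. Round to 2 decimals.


Shape: hemisphere (half of a sphere)
Radius r = 5.4 cm
Formula: V = (1/2) * (4/3) * pi * r^3 = (2/3) * pi * r^3
r^3 = 157.464
(2/3) * 157.464 = 104.976
V = 104.976 * pi
V = 329.79
329.79 cm^3


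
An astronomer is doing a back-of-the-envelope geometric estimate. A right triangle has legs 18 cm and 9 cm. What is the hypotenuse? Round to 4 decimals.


Shape: right triangle
Legs a = 18 cm, b = 9 cm
Formula: c = sqrt(a^2 + b^2)
a^2 = 324, b^2 = 81
a^2 + b^2 = 405
c = sqrt(405)
c = 20.1246
20.1246 cm


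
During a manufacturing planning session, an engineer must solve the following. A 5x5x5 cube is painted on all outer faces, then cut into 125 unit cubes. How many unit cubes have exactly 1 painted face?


Large cube: 5 x 5 x 5, cut into unit cubes.
n = 5, so n - 2 = 3
Cubes with 1 painted face lie in the interior of each face.
A cube has 6 faces; each contributes (n - 2)^2 = 9 such cubes.
Count = 6 * 9 = 54
54 unit cubes


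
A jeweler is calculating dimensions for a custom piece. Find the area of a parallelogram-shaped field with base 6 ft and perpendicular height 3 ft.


Shape: parallelogram
Base b = 6 ft, Height h = 3 ft
Formula: A = b * h
A = 6 * 3
A = 18
18 ft^2


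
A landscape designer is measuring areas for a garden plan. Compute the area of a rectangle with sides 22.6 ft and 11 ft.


Shape: rectangle
Length l = 22.6 ft, Width w = 11 ft
Formula: A = l * w
A = 22.6 * 11
A = 248.6
248.6 ft^2


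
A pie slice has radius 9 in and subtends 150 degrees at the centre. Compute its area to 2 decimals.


Shape: circular sector
Radius r = 9 in, Angle = 150 degrees
Formula: A = (angle/360) * pi * r^2
r^2 = 81
Fraction of circle = 150/360
A = (150/360) * pi * 81
A = 33.75 * pi
A = 106.03
106.03 in^2


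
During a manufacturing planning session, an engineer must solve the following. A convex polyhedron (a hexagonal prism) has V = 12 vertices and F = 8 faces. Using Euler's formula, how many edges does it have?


Polyhedron: hexagonal prism
Euler's formula for convex polyhedra: V - E + F = 2
Given: V = 12 vertices and F = 8 faces
Solve for E:
E = V + F - 2 = 12 + 8 - 2 = 18
18 edges


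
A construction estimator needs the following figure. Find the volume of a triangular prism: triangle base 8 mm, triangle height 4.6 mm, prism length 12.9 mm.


Shape: triangular prism
Triangle base = 8 mm, triangle height = 4.6 mm, prism length L = 12.9 mm
Formula: V = (1/2 * b * h_tri) * L
Cross-section area = 0.5 * 8 * 4.6 = 18.4
V = 18.4 * 12.9
V = 237.36
237.36 mm^3


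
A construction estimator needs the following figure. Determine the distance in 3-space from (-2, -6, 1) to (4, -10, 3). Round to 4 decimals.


3D distance between two points
P1 = (-2, -6, 1), P2 = (4, -10, 3)
Formula: d = sqrt((x2-x1)^2 + (y2-y1)^2 + (z2-z1)^2)
dx = 4 - -2 = 6
dy = -10 - -6 = -4
dz = 3 - 1 = 2
dx^2 + dy^2 + dz^2 = 36 + 16 + 4 = 56
d = sqrt(56)
d = 7.4833
7.4833 units


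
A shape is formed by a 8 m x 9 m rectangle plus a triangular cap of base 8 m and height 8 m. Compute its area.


Composite shape: rectangle + triangle
Rectangle area = 8 * 9 = 72
Triangle area = 0.5 * 8 * 8 = 32
Total = 72 + 32
Total = 104
104 m^2


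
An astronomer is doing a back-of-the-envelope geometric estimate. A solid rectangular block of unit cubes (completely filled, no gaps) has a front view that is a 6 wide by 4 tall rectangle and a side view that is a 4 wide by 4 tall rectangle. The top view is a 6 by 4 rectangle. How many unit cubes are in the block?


Orthographic views of a solid rectangular block:
Front view 6 x 4 -> length = 6, height = 4
Side view 4 x 4 -> width = 4, height = 4 (consistent)
Top view 6 x 4 -> confirms length = 6, width = 4
The block is 6 x 4 x 4.
Total unit cubes = 6 * 4 * 4 = 96
96 unit cubes


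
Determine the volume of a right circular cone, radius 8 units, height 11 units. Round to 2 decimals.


Shape: cone
Radius r = 8 units, Height h = 11 units
Formula: V = (1/3) * pi * r^2 * h
r^2 = 64
pi * r^2 * h = pi * 64 * 11 = 704 * pi
V = 704 * pi / 3
V = 737.23
737.23 units^3


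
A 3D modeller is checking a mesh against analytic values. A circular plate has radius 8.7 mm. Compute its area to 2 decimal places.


Shape: circle
Radius r = 8.7 mm
Formula: A = pi * r^2
r^2 = 8.7^2 = 75.69
A = pi * 75.69
A = 237.79
237.79 mm^2


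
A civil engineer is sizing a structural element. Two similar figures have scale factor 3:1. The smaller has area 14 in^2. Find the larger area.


Linear scale factor k = 3
Original area = 14 in^2
Rule: under a linear scaling by k, areas scale by k^2.
k^2 = 3^2 = 9
New area = 14 * 9
New area = 126
126 in^2


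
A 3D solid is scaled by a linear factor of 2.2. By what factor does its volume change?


Linear scale factor k = 2.2
Rule: under a linear scaling by k, volumes scale by k^3.
k^3 = 2.2 * 2.2 * 2.2
k^3 = 4.84 * 2.2
k^3 = 10.648
Volume scales by a factor of 10.648.
10.648 (dimensionless)


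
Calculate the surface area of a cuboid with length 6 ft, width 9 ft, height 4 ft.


Shape: rectangular prism
l = 6 ft, w = 9 ft, h = 4 ft
Formula: SA = 2(lw + lh + wh)
lw = 54, lh = 24, wh = 36
lw + lh + wh = 114
SA = 2 * 114
SA = 228
228 ft^2


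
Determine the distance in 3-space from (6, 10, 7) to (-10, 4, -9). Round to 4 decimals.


3D distance between two points
P1 = (6, 10, 7), P2 = (-10, 4, -9)
Formula: d = sqrt((x2-x1)^2 + (y2-y1)^2 + (z2-z1)^2)
dx = -10 - 6 = -16
dy = 4 - 10 = -6
dz = -9 - 7 = -16
dx^2 + dy^2 + dz^2 = 256 + 36 + 256 = 548
d = sqrt(548)
d = 23.4094
23.4094 units


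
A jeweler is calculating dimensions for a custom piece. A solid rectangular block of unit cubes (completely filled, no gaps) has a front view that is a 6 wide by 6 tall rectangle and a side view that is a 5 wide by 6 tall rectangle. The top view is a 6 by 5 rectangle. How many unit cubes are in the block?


Orthographic views of a solid rectangular block:
Front view 6 x 6 -> length = 6, height = 6
Side view 5 x 6 -> width = 5, height = 6 (consistent)
Top view 6 x 5 -> confirms length = 6, width = 5
The block is 6 x 5 x 6.
Total unit cubes = 6 * 5 * 6 = 180
180 unit cubes


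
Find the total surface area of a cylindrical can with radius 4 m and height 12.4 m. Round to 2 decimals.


Shape: closed cylinder
Radius r = 4 m, Height h = 12.4 m
Formula: SA = 2*pi*r^2 + 2*pi*r*h = 2*pi*r*(r + h)
r + h = 16.4
2 * r * (r + h) = 2 * 4 * 16.4 = 131.2
SA = 131.2 * pi
SA = 412.18
412.18 m^2


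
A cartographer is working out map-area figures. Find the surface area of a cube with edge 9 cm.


Shape: cube
Side s = 9 cm
A cube has 6 square faces.
Formula: SA = 6 * s^2
s^2 = 81
SA = 6 * 81
SA = 486
486 cm^2


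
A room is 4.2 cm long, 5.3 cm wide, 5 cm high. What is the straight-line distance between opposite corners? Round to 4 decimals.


Shape: rectangular box (space diagonal)
l = 4.2 cm, w = 5.3 cm, h = 5 cm
Visualize: the diagonal of the base, then a right triangle with that diagonal and the height.
Formula: d = sqrt(l^2 + w^2 + h^2)
l^2 + w^2 + h^2 = 17.64 + 28.09 + 25 = 70.73
d = sqrt(70.73)
d = 8.4101
8.4101 cm


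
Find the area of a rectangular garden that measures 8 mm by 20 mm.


Shape: rectangle
Length l = 8 mm, Width w = 20 mm
Formula: A = l * w
A = 8 * 20
A = 160
160 mm^2


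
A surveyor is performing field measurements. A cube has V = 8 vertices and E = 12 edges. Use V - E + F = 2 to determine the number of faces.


Polyhedron: cube
Euler's formula for convex polyhedra: V - E + F = 2
Given: V = 8 vertices and E = 12 edges
Solve for F:
F = 2 + E - V = 2 + 12 - 8 = 6
6 faces


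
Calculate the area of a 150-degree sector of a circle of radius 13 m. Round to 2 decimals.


Shape: circular sector
Radius r = 13 m, Angle = 150 degrees
Formula: A = (angle/360) * pi * r^2
r^2 = 169
Fraction of circle = 150/360
A = (150/360) * pi * 169
A = 70.416667 * pi
A = 221.22
221.22 m^2


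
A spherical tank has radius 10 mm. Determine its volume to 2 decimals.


Shape: sphere
Radius r = 10 mm
Formula: V = (4/3) * pi * r^3
r^3 = 1000
(4/3) * 1000 = 1333.333333
V = 1333.333333 * pi
V = 4188.79
4188.79 mm^3


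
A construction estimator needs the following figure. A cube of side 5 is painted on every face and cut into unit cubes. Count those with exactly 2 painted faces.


Large cube: 5 x 5 x 5, cut into unit cubes.
n = 5, so n - 2 = 3
Cubes with 2 painted faces lie along the edges, excluding corners.
A cube has 12 edges; each contributes (n - 2) = 3 such cubes.
Count = 12 * 3 = 36
36 unit cubes


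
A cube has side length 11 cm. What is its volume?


Shape: cube
Side s = 11 cm
Formula: V = s^3
V = 11 * 11 * 11
V = 121 * 11
V = 1331
1331 cm^3


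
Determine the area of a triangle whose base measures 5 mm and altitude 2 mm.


Shape: triangle
Base b = 5 mm, Height h = 2 mm
Formula: A = (1/2) * b * h
A = 0.5 * 5 * 2
A = 0.5 * 10
A = 5
5 mm^2


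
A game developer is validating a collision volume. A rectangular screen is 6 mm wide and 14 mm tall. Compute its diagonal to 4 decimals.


Shape: rectangle (diagonal via Pythagoras)
Sides: 6 mm and 14 mm
Formula: d = sqrt(l^2 + w^2)
l^2 = 36, w^2 = 196
l^2 + w^2 = 232
d = sqrt(232)
d = 15.2315
15.2315 mm


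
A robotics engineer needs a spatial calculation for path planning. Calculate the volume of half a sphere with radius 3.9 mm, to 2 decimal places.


Shape: hemisphere (half of a sphere)
Radius r = 3.9 mm
Formula: V = (1/2) * (4/3) * pi * r^3 = (2/3) * pi * r^3
r^3 = 59.319
(2/3) * 59.319 = 39.546
V = 39.546 * pi
V = 124.24
124.24 mm^3


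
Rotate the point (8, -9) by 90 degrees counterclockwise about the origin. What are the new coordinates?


Transformation: rotation about the origin
Original point: (8, -9)
Rule for 90 deg counterclockwise: (x, y) -> (-y, x)
Apply: (8, -9) -> (9, 8)
(9, 8)


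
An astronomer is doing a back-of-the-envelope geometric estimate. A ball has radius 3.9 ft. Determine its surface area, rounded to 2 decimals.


Shape: sphere
Radius r = 3.9 ft
Formula: SA = 4 * pi * r^2
r^2 = 15.21
SA = 4 * pi * 15.21
SA = 60.84 * pi
SA = 191.13
191.13 ft^2


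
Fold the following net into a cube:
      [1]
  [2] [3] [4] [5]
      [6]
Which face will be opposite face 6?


Net: cross layout. Take square 3 as the base (bottom).
Fold the four squares in the horizontal row up around 3: 2 -> left, 4 -> right, 5 wraps to the top.
Fold 1 and 6 up from 3: 1 -> back, 6 -> front.
Opposite pairs are therefore: (1, 6), (2, 4), (3, 5).
Face 6 is opposite face 1.
face 1


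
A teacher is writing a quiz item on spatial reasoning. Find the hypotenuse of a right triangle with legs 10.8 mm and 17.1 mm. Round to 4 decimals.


Shape: right triangle
Legs a = 10.8 mm, b = 17.1 mm
Formula: c = sqrt(a^2 + b^2)
a^2 = 116.64, b^2 = 292.41
a^2 + b^2 = 409.05
c = sqrt(409.05)
c = 20.225
20.225 mm


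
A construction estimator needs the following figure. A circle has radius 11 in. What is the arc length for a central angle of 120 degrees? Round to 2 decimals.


Shape: circular arc
Radius r = 11 in, Angle = 120 degrees
Formula: L = (angle/360) * 2 * pi * r
2 * pi * r = 22 * pi
L = (120/360) * 22 * pi
L = 7.333333 * pi
L = 23.04
23.04 in


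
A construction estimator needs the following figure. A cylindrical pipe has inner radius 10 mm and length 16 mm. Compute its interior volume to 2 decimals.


Shape: cylinder
Radius r = 10 mm, Height h = 16 mm
Formula: V = pi * r^2 * h
r^2 = 100
V = pi * 100 * 16
V = 1600 * pi
V = 5026.55
5026.55 mm^3


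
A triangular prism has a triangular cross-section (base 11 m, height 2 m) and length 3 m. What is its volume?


Shape: triangular prism
Triangle base = 11 m, triangle height = 2 m, prism length L = 3 m
Formula: V = (1/2 * b * h_tri) * L
Cross-section area = 0.5 * 11 * 2 = 11
V = 11 * 3
V = 33
33 m^3


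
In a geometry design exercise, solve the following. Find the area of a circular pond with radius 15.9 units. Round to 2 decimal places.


Shape: circle
Radius r = 15.9 units
Formula: A = pi * r^2
r^2 = 15.9^2 = 252.81
A = pi * 252.81
A = 794.23
794.23 units^2


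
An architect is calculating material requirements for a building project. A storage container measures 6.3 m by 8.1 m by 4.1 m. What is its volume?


Shape: rectangular prism
l = 6.3 m, w = 8.1 m, h = 4.1 m
Formula: V = l * w * h
V = 6.3 * 8.1 * 4.1
V = 51.03 * 4.1
V = 209.223
209.223 m^3


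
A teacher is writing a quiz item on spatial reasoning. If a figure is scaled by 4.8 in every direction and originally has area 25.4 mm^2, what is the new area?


Linear scale factor k = 4.8
Original area = 25.4 mm^2
Rule: under a linear scaling by k, areas scale by k^2.
k^2 = 4.8^2 = 23.04
New area = 25.4 * 23.04
New area = 585.216
585.216 mm^2


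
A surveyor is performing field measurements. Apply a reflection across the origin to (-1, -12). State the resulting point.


Transformation: reflection
Original point: (-1, -12)
Rule for reflection through the origin: (x, y) -> (-x, -y)
Apply: (-1, -12) -> (1, 12)
(1, 12)


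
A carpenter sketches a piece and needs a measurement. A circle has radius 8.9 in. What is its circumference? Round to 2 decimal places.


Shape: circle
Radius r = 8.9 in
Formula: C = 2 * pi * r
C = 2 * pi * 8.9
C = 17.8 * pi
C = 55.92
55.92 in


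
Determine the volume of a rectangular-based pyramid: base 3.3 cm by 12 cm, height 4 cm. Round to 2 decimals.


Shape: rectangular pyramid
Base: 3.3 cm x 12 cm, Height h = 4 cm
Formula: V = (1/3) * base_area * h
base_area = 3.3 * 12 = 39.6
base_area * h = 39.6 * 4 = 158.4
V = 158.4 / 3
V = 52.8
52.8 cm^3


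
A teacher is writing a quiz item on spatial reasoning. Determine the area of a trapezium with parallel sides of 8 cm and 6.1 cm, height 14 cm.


Shape: trapezoid
Parallel sides a = 8 cm, b = 6.1 cm; Height h = 14 cm
Formula: A = (a + b) * h / 2
a + b = 8 + 6.1 = 14.1
A = 14.1 * 14 / 2
A = 197.4 / 2
A = 98.7
98.7 cm^2


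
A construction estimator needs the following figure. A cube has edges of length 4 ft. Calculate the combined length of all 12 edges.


Shape: cube
Side s = 4 ft
A cube has 12 edges, all equal.
Formula: total edge length = 12 * s
Total = 12 * 4
Total = 48
48 ft


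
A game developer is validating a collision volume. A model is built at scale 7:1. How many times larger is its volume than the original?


Linear scale factor k = 7
Rule: under a linear scaling by k, volumes scale by k^3.
k^3 = 7 * 7 * 7
k^3 = 49 * 7
k^3 = 343
Volume scales by a factor of 343.
343 (dimensionless)


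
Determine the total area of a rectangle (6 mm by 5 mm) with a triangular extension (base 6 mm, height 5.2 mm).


Composite shape: rectangle + triangle
Rectangle area = 6 * 5 = 30
Triangle area = 0.5 * 6 * 5.2 = 15.6
Total = 30 + 15.6
Total = 45.6
45.6 mm^2


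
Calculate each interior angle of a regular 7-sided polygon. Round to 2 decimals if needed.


Shape: regular heptagon (7 sides)
Formula: interior angle = (n - 2) * 180 / n
(n - 2) = 5
(n - 2) * 180 = 900
angle = 900 / 7
angle = 128.57
128.57 degrees


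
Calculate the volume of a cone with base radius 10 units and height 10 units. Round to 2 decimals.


Shape: cone
Radius r = 10 units, Height h = 10 units
Formula: V = (1/3) * pi * r^2 * h
r^2 = 100
pi * r^2 * h = pi * 100 * 10 = 1000 * pi
V = 1000 * pi / 3
V = 1047.2
1047.2 units^3


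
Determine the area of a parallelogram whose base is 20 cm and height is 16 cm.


Shape: parallelogram
Base b = 20 cm, Height h = 16 cm
Formula: A = b * h
A = 20 * 16
A = 320
320 cm^2


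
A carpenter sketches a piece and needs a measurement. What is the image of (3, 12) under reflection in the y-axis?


Transformation: reflection
Original point: (3, 12)
Rule for reflection over the y-axis: (x, y) -> (-x, y)
Apply: (3, 12) -> (-3, 12)
(-3, 12)


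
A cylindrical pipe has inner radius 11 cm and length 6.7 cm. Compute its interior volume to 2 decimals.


Shape: cylinder
Radius r = 11 cm, Height h = 6.7 cm
Formula: V = pi * r^2 * h
r^2 = 121
V = pi * 121 * 6.7
V = 810.7 * pi
V = 2546.89
2546.89 cm^3


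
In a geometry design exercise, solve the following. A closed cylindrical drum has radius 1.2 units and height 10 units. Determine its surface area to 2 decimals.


Shape: closed cylinder
Radius r = 1.2 units, Height h = 10 units
Formula: SA = 2*pi*r^2 + 2*pi*r*h = 2*pi*r*(r + h)
r + h = 11.2
2 * r * (r + h) = 2 * 1.2 * 11.2 = 26.88
SA = 26.88 * pi
SA = 84.45
84.45 units^2


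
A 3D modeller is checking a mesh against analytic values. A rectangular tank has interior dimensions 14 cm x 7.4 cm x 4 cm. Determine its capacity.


Shape: rectangular prism
l = 14 cm, w = 7.4 cm, h = 4 cm
Formula: V = l * w * h
V = 14 * 7.4 * 4
V = 103.6 * 4
V = 414.4
414.4 cm^3


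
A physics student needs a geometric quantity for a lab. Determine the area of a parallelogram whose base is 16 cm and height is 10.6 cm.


Shape: parallelogram
Base b = 16 cm, Height h = 10.6 cm
Formula: A = b * h
A = 16 * 10.6
A = 169.6
169.6 cm^2


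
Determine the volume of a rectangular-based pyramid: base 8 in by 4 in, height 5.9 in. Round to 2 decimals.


Shape: rectangular pyramid
Base: 8 in x 4 in, Height h = 5.9 in
Formula: V = (1/3) * base_area * h
base_area = 8 * 4 = 32
base_area * h = 32 * 5.9 = 188.8
V = 188.8 / 3
V = 62.93
62.93 in^3


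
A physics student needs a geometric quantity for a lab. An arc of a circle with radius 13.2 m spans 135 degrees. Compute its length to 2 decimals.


Shape: circular arc
Radius r = 13.2 m, Angle = 135 degrees
Formula: L = (angle/360) * 2 * pi * r
2 * pi * r = 26.4 * pi
L = (135/360) * 26.4 * pi
L = 9.9 * pi
L = 31.1
31.1 m


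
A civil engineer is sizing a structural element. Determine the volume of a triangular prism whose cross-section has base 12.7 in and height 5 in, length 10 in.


Shape: triangular prism
Triangle base = 12.7 in, triangle height = 5 in, prism length L = 10 in
Formula: V = (1/2 * b * h_tri) * L
Cross-section area = 0.5 * 12.7 * 5 = 31.75
V = 31.75 * 10
V = 317.5
317.5 in^3


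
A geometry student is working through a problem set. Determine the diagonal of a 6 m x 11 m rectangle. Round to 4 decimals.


Shape: rectangle (diagonal via Pythagoras)
Sides: 6 m and 11 m
Formula: d = sqrt(l^2 + w^2)
l^2 = 36, w^2 = 121
l^2 + w^2 = 157
d = sqrt(157)
d = 12.53
12.53 m


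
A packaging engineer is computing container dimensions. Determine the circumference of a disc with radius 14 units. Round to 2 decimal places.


Shape: circle
Radius r = 14 units
Formula: C = 2 * pi * r
C = 2 * pi * 14
C = 28 * pi
C = 87.96
87.96 units


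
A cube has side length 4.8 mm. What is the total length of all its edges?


Shape: cube
Side s = 4.8 mm
A cube has 12 edges, all equal.
Formula: total edge length = 12 * s
Total = 12 * 4.8
Total = 57.6
57.6 mm


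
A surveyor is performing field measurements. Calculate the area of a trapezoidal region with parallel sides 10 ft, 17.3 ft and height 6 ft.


Shape: trapezoid
Parallel sides a = 10 ft, b = 17.3 ft; Height h = 6 ft
Formula: A = (a + b) * h / 2
a + b = 10 + 17.3 = 27.3
A = 27.3 * 6 / 2
A = 163.8 / 2
A = 81.9
81.9 ft^2


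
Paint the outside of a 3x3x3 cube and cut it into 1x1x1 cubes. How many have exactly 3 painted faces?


Large cube: 3 x 3 x 3, cut into unit cubes.
Cubes with 3 painted faces are at the corners. A cube always has 8 corners.
Count = 8
8 unit cubes


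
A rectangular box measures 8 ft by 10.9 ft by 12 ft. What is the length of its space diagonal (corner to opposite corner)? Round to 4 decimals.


Shape: rectangular box (space diagonal)
l = 8 ft, w = 10.9 ft, h = 12 ft
Visualize: the diagonal of the base, then a right triangle with that diagonal and the height.
Formula: d = sqrt(l^2 + w^2 + h^2)
l^2 + w^2 + h^2 = 64 + 118.81 + 144 = 326.81
d = sqrt(326.81)
d = 18.0779
18.0779 ft


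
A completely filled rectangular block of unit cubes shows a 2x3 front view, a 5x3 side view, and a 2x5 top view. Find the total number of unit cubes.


Orthographic views of a solid rectangular block:
Front view 2 x 3 -> length = 2, height = 3
Side view 5 x 3 -> width = 5, height = 3 (consistent)
Top view 2 x 5 -> confirms length = 2, width = 5
The block is 2 x 5 x 3.
Total unit cubes = 2 * 5 * 3 = 30
30 unit cubes


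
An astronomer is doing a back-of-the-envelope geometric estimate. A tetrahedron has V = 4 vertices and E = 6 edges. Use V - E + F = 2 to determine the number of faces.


Polyhedron: tetrahedron
Euler's formula for convex polyhedra: V - E + F = 2
Given: V = 4 vertices and E = 6 edges
Solve for F:
F = 2 + E - V = 2 + 6 - 4 = 4
4 faces


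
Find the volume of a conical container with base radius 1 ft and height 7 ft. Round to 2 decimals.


Shape: cone
Radius r = 1 ft, Height h = 7 ft
Formula: V = (1/3) * pi * r^2 * h
r^2 = 1
pi * r^2 * h = pi * 1 * 7 = 7 * pi
V = 7 * pi / 3
V = 7.33
7.33 ft^3


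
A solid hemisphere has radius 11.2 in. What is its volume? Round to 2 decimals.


Shape: hemisphere (half of a sphere)
Radius r = 11.2 in
Formula: V = (1/2) * (4/3) * pi * r^3 = (2/3) * pi * r^3
r^3 = 1404.928
(2/3) * 1404.928 = 936.618667
V = 936.618667 * pi
V = 2942.47
2942.47 in^3


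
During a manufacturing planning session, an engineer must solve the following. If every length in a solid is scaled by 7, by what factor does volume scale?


Linear scale factor k = 7
Rule: under a linear scaling by k, volumes scale by k^3.
k^3 = 7 * 7 * 7
k^3 = 49 * 7
k^3 = 343
Volume scales by a factor of 343.
343 (dimensionless)


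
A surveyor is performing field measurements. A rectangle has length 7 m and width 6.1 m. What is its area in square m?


Shape: rectangle
Length l = 7 m, Width w = 6.1 m
Formula: A = l * w
A = 7 * 6.1
A = 42.7
42.7 m^2


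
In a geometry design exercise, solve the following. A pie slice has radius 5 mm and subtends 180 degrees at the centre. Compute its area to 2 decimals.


Shape: circular sector
Radius r = 5 mm, Angle = 180 degrees
Formula: A = (angle/360) * pi * r^2
r^2 = 25
Fraction of circle = 180/360
A = (180/360) * pi * 25
A = 12.5 * pi
A = 39.27
39.27 mm^2


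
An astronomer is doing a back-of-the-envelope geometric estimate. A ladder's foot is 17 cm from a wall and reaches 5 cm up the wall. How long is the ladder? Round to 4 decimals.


Shape: right triangle
Legs a = 17 cm, b = 5 cm
Formula: c = sqrt(a^2 + b^2)
a^2 = 289, b^2 = 25
a^2 + b^2 = 314
c = sqrt(314)
c = 17.72
17.72 cm


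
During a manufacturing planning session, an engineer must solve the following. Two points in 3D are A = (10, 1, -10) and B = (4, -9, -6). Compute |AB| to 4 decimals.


3D distance between two points
P1 = (10, 1, -10), P2 = (4, -9, -6)
Formula: d = sqrt((x2-x1)^2 + (y2-y1)^2 + (z2-z1)^2)
dx = 4 - 10 = -6
dy = -9 - 1 = -10
dz = -6 - -10 = 4
dx^2 + dy^2 + dz^2 = 36 + 100 + 16 = 152
d = sqrt(152)
d = 12.3288
12.3288 units


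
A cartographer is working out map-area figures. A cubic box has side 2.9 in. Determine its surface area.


Shape: cube
Side s = 2.9 in
A cube has 6 square faces.
Formula: SA = 6 * s^2
s^2 = 8.41
SA = 6 * 8.41
SA = 50.46
50.46 in^2


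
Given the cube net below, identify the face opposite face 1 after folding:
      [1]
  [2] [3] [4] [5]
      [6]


Net: cross layout. Take square 3 as the base (bottom).
Fold the four squares in the horizontal row up around 3: 2 -> left, 4 -> right, 5 wraps to the top.
Fold 1 and 6 up from 3: 1 -> back, 6 -> front.
Opposite pairs are therefore: (1, 6), (2, 4), (3, 5).
Face 1 is opposite face 6.
face 6


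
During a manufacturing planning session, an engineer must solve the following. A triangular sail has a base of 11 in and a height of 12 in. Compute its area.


Shape: triangle
Base b = 11 in, Height h = 12 in
Formula: A = (1/2) * b * h
A = 0.5 * 11 * 12
A = 0.5 * 132
A = 66
66 in^2


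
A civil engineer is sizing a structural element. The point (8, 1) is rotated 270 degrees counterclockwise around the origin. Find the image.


Transformation: rotation about the origin
Original point: (8, 1)
Rule for 270 deg counterclockwise: (x, y) -> (y, -x)
Apply: (8, 1) -> (1, -8)
(1, -8)


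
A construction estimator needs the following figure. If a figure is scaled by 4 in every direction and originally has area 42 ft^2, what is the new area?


Linear scale factor k = 4
Original area = 42 ft^2
Rule: under a linear scaling by k, areas scale by k^2.
k^2 = 4^2 = 16
New area = 42 * 16
New area = 672
672 ft^2


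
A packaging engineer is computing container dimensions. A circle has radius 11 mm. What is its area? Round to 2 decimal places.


Shape: circle
Radius r = 11 mm
Formula: A = pi * r^2
r^2 = 11^2 = 121
A = pi * 121
A = 380.13
380.13 mm^2


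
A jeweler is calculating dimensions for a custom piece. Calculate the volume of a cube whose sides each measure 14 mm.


Shape: cube
Side s = 14 mm
Formula: V = s^3
V = 14 * 14 * 14
V = 196 * 14
V = 2744
2744 mm^3


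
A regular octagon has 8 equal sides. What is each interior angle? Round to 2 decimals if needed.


Shape: regular octagon (8 sides)
Formula: interior angle = (n - 2) * 180 / n
(n - 2) = 6
(n - 2) * 180 = 1080
angle = 1080 / 8
angle = 135
135 degrees


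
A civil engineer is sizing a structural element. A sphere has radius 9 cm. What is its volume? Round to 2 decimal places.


Shape: sphere
Radius r = 9 cm
Formula: V = (4/3) * pi * r^3
r^3 = 729
(4/3) * 729 = 972
V = 972 * pi
V = 3053.63
3053.63 cm^3


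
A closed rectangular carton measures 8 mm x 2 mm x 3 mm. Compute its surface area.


Shape: rectangular prism
l = 8 mm, w = 2 mm, h = 3 mm
Formula: SA = 2(lw + lh + wh)
lw = 16, lh = 24, wh = 6
lw + lh + wh = 46
SA = 2 * 46
SA = 92
92 mm^2


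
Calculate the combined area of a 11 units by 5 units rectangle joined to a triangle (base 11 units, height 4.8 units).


Composite shape: rectangle + triangle
Rectangle area = 11 * 5 = 55
Triangle area = 0.5 * 11 * 4.8 = 26.4
Total = 55 + 26.4
Total = 81.4
81.4 units^2


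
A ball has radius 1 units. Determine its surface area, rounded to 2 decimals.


Shape: sphere
Radius r = 1 units
Formula: SA = 4 * pi * r^2
r^2 = 1
SA = 4 * pi * 1
SA = 4 * pi
SA = 12.57
12.57 units^2


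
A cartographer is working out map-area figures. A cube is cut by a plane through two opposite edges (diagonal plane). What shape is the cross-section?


Solid: cube
Cutting plane: through two opposite edges (diagonal plane)
Visualize the intersection of the plane with the solid's surface.
The boundary of the cut region is a rectangle.
rectangle


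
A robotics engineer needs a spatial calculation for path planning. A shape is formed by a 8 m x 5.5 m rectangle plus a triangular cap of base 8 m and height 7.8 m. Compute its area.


Composite shape: rectangle + triangle
Rectangle area = 8 * 5.5 = 44
Triangle area = 0.5 * 8 * 7.8 = 31.2
Total = 44 + 31.2
Total = 75.2
75.2 m^2


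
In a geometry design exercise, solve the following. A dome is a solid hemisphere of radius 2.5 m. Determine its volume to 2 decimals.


Shape: hemisphere (half of a sphere)
Radius r = 2.5 m
Formula: V = (1/2) * (4/3) * pi * r^3 = (2/3) * pi * r^3
r^3 = 15.625
(2/3) * 15.625 = 10.416667
V = 10.416667 * pi
V = 32.72
32.72 m^3


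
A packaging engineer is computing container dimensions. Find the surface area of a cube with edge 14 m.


Shape: cube
Side s = 14 m
A cube has 6 square faces.
Formula: SA = 6 * s^2
s^2 = 196
SA = 6 * 196
SA = 1176
1176 m^2


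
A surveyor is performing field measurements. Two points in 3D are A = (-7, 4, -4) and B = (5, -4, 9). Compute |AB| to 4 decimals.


3D distance between two points
P1 = (-7, 4, -4), P2 = (5, -4, 9)
Formula: d = sqrt((x2-x1)^2 + (y2-y1)^2 + (z2-z1)^2)
dx = 5 - -7 = 12
dy = -4 - 4 = -8
dz = 9 - -4 = 13
dx^2 + dy^2 + dz^2 = 144 + 64 + 169 = 377
d = sqrt(377)
d = 19.4165
19.4165 units


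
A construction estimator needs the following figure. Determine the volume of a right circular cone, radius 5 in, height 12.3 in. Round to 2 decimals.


Shape: cone
Radius r = 5 in, Height h = 12.3 in
Formula: V = (1/3) * pi * r^2 * h
r^2 = 25
pi * r^2 * h = pi * 25 * 12.3 = 307.5 * pi
V = 307.5 * pi / 3
V = 322.01
322.01 in^3


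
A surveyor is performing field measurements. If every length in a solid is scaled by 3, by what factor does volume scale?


Linear scale factor k = 3
Rule: under a linear scaling by k, volumes scale by k^3.
k^3 = 3 * 3 * 3
k^3 = 9 * 3
k^3 = 27
Volume scales by a factor of 27.
27 (dimensionless)


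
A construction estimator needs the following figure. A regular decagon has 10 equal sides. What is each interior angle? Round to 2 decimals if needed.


Shape: regular decagon (10 sides)
Formula: interior angle = (n - 2) * 180 / n
(n - 2) = 8
(n - 2) * 180 = 1440
angle = 1440 / 10
angle = 144
144 degrees


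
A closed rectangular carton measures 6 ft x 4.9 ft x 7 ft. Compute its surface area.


Shape: rectangular prism
l = 6 ft, w = 4.9 ft, h = 7 ft
Formula: SA = 2(lw + lh + wh)
lw = 29.4, lh = 42, wh = 34.3
lw + lh + wh = 105.7
SA = 2 * 105.7
SA = 211.4
211.4 ft^2


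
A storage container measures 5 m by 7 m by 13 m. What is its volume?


Shape: rectangular prism
l = 5 m, w = 7 m, h = 13 m
Formula: V = l * w * h
V = 5 * 7 * 13
V = 35 * 13
V = 455
455 m^3


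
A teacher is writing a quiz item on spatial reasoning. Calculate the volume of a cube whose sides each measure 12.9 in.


Shape: cube
Side s = 12.9 in
Formula: V = s^3
V = 12.9 * 12.9 * 12.9
V = 166.41 * 12.9
V = 2146.689
2146.689 in^3


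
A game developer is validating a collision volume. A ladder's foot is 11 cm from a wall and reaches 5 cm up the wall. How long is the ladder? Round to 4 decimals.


Shape: right triangle
Legs a = 11 cm, b = 5 cm
Formula: c = sqrt(a^2 + b^2)
a^2 = 121, b^2 = 25
a^2 + b^2 = 146
c = sqrt(146)
c = 12.083
12.083 cm


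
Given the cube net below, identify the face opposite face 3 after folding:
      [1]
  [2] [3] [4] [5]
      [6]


Net: cross layout. Take square 3 as the base (bottom).
Fold the four squares in the horizontal row up around 3: 2 -> left, 4 -> right, 5 wraps to the top.
Fold 1 and 6 up from 3: 1 -> back, 6 -> front.
Opposite pairs are therefore: (1, 6), (2, 4), (3, 5).
Face 3 is opposite face 5.
face 5


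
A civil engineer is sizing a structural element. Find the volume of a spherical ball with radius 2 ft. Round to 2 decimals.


Shape: sphere
Radius r = 2 ft
Formula: V = (4/3) * pi * r^3
r^3 = 8
(4/3) * 8 = 10.666667
V = 10.666667 * pi
V = 33.51
33.51 ft^3


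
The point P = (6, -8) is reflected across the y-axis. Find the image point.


Transformation: reflection
Original point: (6, -8)
Rule for reflection over the y-axis: (x, y) -> (-x, y)
Apply: (6, -8) -> (-6, -8)
(-6, -8)


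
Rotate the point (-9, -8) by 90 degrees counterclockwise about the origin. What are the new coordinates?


Transformation: rotation about the origin
Original point: (-9, -8)
Rule for 90 deg counterclockwise: (x, y) -> (-y, x)
Apply: (-9, -8) -> (8, -9)
(8, -9)


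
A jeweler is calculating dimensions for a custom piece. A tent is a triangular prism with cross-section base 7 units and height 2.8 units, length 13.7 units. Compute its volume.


Shape: triangular prism
Triangle base = 7 units, triangle height = 2.8 units, prism length L = 13.7 units
Formula: V = (1/2 * b * h_tri) * L
Cross-section area = 0.5 * 7 * 2.8 = 9.8
V = 9.8 * 13.7
V = 134.26
134.26 units^3


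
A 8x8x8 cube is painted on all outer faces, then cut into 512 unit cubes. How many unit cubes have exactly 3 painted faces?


Large cube: 8 x 8 x 8, cut into unit cubes.
Cubes with 3 painted faces are at the corners. A cube always has 8 corners.
Count = 8
8 unit cubes


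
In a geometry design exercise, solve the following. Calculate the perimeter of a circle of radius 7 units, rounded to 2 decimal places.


Shape: circle
Radius r = 7 units
Formula: C = 2 * pi * r
C = 2 * pi * 7
C = 14 * pi
C = 43.98
43.98 units


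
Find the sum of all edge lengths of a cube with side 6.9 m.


Shape: cube
Side s = 6.9 m
A cube has 12 edges, all equal.
Formula: total edge length = 12 * s
Total = 12 * 6.9
Total = 82.8
82.8 m


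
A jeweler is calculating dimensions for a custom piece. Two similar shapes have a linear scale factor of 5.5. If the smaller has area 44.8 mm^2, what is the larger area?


Linear scale factor k = 5.5
Original area = 44.8 mm^2
Rule: under a linear scaling by k, areas scale by k^2.
k^2 = 5.5^2 = 30.25
New area = 44.8 * 30.25
New area = 1355.2
1355.2 mm^2


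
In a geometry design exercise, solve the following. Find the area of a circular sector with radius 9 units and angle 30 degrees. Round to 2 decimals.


Shape: circular sector
Radius r = 9 units, Angle = 30 degrees
Formula: A = (angle/360) * pi * r^2
r^2 = 81
Fraction of circle = 30/360
A = (30/360) * pi * 81
A = 6.75 * pi
A = 21.21
21.21 units^2


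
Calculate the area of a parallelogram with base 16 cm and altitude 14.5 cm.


Shape: parallelogram
Base b = 16 cm, Height h = 14.5 cm
Formula: A = b * h
A = 16 * 14.5
A = 232
232 cm^2


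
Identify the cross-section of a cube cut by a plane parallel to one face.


Solid: cube
Cutting plane: parallel to one face
Visualize the intersection of the plane with the solid's surface.
The boundary of the cut region is a square.
square


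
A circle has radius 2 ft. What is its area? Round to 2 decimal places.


Shape: circle
Radius r = 2 ft
Formula: A = pi * r^2
r^2 = 2^2 = 4
A = pi * 4
A = 12.57
12.57 ft^2


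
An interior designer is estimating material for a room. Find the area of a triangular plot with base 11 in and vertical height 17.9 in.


Shape: triangle
Base b = 11 in, Height h = 17.9 in
Formula: A = (1/2) * b * h
A = 0.5 * 11 * 17.9
A = 0.5 * 196.9
A = 98.45
98.45 in^2


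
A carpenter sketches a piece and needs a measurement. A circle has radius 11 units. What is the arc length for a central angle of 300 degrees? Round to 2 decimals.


Shape: circular arc
Radius r = 11 units, Angle = 300 degrees
Formula: L = (angle/360) * 2 * pi * r
2 * pi * r = 22 * pi
L = (300/360) * 22 * pi
L = 18.333333 * pi
L = 57.6
57.6 units


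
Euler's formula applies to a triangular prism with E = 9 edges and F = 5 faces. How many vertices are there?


Polyhedron: triangular prism
Euler's formula for convex polyhedra: V - E + F = 2
Given: E = 9 edges and F = 5 faces
Solve for V:
V = 2 + E - F = 2 + 9 - 5 = 6
6 vertices


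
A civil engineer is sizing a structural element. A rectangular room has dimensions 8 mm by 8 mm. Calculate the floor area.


Shape: rectangle
Length l = 8 mm, Width w = 8 mm
Formula: A = l * w
A = 8 * 8
A = 64
64 mm^2


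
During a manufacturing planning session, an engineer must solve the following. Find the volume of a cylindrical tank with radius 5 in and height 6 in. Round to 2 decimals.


Shape: cylinder
Radius r = 5 in, Height h = 6 in
Formula: V = pi * r^2 * h
r^2 = 25
V = pi * 25 * 6
V = 150 * pi
V = 471.24
471.24 in^3


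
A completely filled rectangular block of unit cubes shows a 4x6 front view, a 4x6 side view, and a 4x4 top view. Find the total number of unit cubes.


Orthographic views of a solid rectangular block:
Front view 4 x 6 -> length = 4, height = 6
Side view 4 x 6 -> width = 4, height = 6 (consistent)
Top view 4 x 4 -> confirms length = 4, width = 4
The block is 4 x 4 x 6.
Total unit cubes = 4 * 4 * 6 = 96
96 unit cubes


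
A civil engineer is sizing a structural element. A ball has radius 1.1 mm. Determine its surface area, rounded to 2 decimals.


Shape: sphere
Radius r = 1.1 mm
Formula: SA = 4 * pi * r^2
r^2 = 1.21
SA = 4 * pi * 1.21
SA = 4.84 * pi
SA = 15.21
15.21 mm^2


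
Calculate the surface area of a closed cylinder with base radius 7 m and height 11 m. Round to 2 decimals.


Shape: closed cylinder
Radius r = 7 m, Height h = 11 m
Formula: SA = 2*pi*r^2 + 2*pi*r*h = 2*pi*r*(r + h)
r + h = 18
2 * r * (r + h) = 2 * 7 * 18 = 252
SA = 252 * pi
SA = 791.68
791.68 m^2


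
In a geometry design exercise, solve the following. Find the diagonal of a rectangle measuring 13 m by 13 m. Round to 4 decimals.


Shape: rectangle (diagonal via Pythagoras)
Sides: 13 m and 13 m
Formula: d = sqrt(l^2 + w^2)
l^2 = 169, w^2 = 169
l^2 + w^2 = 338
d = sqrt(338)
d = 18.3848
18.3848 m


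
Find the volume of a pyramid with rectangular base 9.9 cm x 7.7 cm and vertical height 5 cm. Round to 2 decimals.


Shape: rectangular pyramid
Base: 9.9 cm x 7.7 cm, Height h = 5 cm
Formula: V = (1/3) * base_area * h
base_area = 9.9 * 7.7 = 76.23
base_area * h = 76.23 * 5 = 381.15
V = 381.15 / 3
V = 127.05
127.05 cm^3


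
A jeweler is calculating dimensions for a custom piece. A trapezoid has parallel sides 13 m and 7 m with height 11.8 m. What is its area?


Shape: trapezoid
Parallel sides a = 13 m, b = 7 m; Height h = 11.8 m
Formula: A = (a + b) * h / 2
a + b = 13 + 7 = 20
A = 20 * 11.8 / 2
A = 236 / 2
A = 118
118 m^2


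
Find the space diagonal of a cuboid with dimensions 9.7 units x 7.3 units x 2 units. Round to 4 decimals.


Shape: rectangular box (space diagonal)
l = 9.7 units, w = 7.3 units, h = 2 units
Visualize: the diagonal of the base, then a right triangle with that diagonal and the height.
Formula: d = sqrt(l^2 + w^2 + h^2)
l^2 + w^2 + h^2 = 94.09 + 53.29 + 4 = 151.38
d = sqrt(151.38)
d = 12.3037
12.3037 units


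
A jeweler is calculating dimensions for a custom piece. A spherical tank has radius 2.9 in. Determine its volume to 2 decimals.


Shape: sphere
Radius r = 2.9 in
Formula: V = (4/3) * pi * r^3
r^3 = 24.389
(4/3) * 24.389 = 32.518667
V = 32.518667 * pi
V = 102.16
102.16 in^3


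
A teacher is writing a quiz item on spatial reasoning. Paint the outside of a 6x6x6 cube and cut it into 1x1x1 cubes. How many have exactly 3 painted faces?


Large cube: 6 x 6 x 6, cut into unit cubes.
Cubes with 3 painted faces are at the corners. A cube always has 8 corners.
Count = 8
8 unit cubes


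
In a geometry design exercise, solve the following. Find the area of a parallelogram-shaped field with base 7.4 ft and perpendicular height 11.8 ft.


Shape: parallelogram
Base b = 7.4 ft, Height h = 11.8 ft
Formula: A = b * h
A = 7.4 * 11.8
A = 87.32
87.32 ft^2


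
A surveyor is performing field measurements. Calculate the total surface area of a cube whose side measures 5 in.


Shape: cube
Side s = 5 in
A cube has 6 square faces.
Formula: SA = 6 * s^2
s^2 = 25
SA = 6 * 25
SA = 150
150 in^2


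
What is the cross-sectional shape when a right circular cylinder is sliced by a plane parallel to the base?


Solid: right circular cylinder
Cutting plane: parallel to the base
Visualize the intersection of the plane with the solid's surface.
The boundary of the cut region is a circle.
circle


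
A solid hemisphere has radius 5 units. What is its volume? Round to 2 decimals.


Shape: hemisphere (half of a sphere)
Radius r = 5 units
Formula: V = (1/2) * (4/3) * pi * r^3 = (2/3) * pi * r^3
r^3 = 125
(2/3) * 125 = 83.333333
V = 83.333333 * pi
V = 261.8
261.8 units^3


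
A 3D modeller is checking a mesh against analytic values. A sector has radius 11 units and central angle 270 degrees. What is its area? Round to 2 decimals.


Shape: circular sector
Radius r = 11 units, Angle = 270 degrees
Formula: A = (angle/360) * pi * r^2
r^2 = 121
Fraction of circle = 270/360
A = (270/360) * pi * 121
A = 90.75 * pi
A = 285.1
285.1 units^2
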